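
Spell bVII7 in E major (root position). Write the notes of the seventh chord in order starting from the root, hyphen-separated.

D-F#-A-C

The root of bVII7 is the lowered 7th degree: D# becomes D. Stacking thirds in E minor on D gives D–F#–A–C.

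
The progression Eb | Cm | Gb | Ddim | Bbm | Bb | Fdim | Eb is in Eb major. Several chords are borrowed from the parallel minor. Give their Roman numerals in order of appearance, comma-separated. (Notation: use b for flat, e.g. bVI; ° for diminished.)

bIII, v, ii°

Eb major has the diatonic set Eb, Fm, Gm, Ab, Bb, Cm, Ddim. Eb, Cm, Ddim and Bb are all diatonic. Gb (Gb–Bb–Db) is not: scale degree 3 in Eb major carries Gm (iii). In Eb minor the chord on that degree is Gb, so here it functions as bIII, borrowed from the parallel minor. Bbm (Bb–Db–F) is not: scale degree 5 in Eb major carries Bb (V). In Eb minor the chord on that degree is Bbm, so here it functions as v, borrowed from the parallel minor. Fdim (F–Ab–Cb) doesn't fit — on degree 2 Eb major would have Fm (ii). Fdim is the degree-2 chord of Eb minor, so it is the borrowed ii°.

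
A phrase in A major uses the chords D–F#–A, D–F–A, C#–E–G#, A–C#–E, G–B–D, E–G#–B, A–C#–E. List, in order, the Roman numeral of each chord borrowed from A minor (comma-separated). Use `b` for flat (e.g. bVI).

In A major the diatonic chords are A, Bm, C#m, D, E, F#m, G#dim. D–F#–A = D, C#–E–G# = C#m, A–C#–E = A and E–G#–B = E all belong to that set. D–F–A is not: scale degree 4 in A major carries D (IV). In A minor the chord on that degree is Dm, so here it functions as iv, borrowed from the parallel minor. But G–B–D is foreign: the diatonic vii° on degree 7 is G#dim, whereas G comes from A minor. It is labeled bVII.

iv, bVII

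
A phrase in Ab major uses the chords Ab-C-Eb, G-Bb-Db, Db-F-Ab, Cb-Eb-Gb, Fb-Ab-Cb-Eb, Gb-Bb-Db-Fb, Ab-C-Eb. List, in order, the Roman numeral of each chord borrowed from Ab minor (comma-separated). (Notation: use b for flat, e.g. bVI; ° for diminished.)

Ab major has the diatonic set Ab, Bbm, Cm, Db, Eb, Fm, Gdim. Of the given chords, Ab–C–Eb = Ab, G–Bb–Db = Gdim and Db–F–Ab = Db are diatonic. But Cb–Eb–Gb is foreign: the diatonic iii on degree 3 is Cm, whereas Cb comes from Ab minor. It is labeled bIII. Fb–Ab–Cb–Eb is not: scale degree 6 in Ab major carries Fm (vi). In Ab minor the chord on that degree is Fbmaj7, so here it functions as bVImaj7, borrowed from the parallel minor. Gb–Bb–Db–Fb doesn't fit — on degree 7 Ab major would have Gdim (vii°). Gb7 is the degree-7 chord of Ab minor, so it is the borrowed bVII7.

bIII, bVImaj7, bVII7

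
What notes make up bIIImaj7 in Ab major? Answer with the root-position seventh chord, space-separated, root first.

Cb Eb Gb Bb

bIIImaj7 is built on the lowered scale degree 3. In Ab major degree 3 is C; lowered it becomes Cb. In Ab minor the chord on Cb is Cb–Eb–Gb–Bb.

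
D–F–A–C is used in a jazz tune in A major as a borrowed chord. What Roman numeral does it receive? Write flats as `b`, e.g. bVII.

The root D is the diatonic 4th degree of A major; the borrowing shows in the chord quality. The diatonic chord on degree 4 would be D (IV), but D–F–A–C is the minor-seventh chord from A minor. As a borrowed chord it is labeled iv7.

iv7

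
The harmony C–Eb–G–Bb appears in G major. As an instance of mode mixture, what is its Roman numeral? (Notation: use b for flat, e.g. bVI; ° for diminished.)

The root C is the diatonic 4th degree of G major; the borrowing shows in the chord quality. C–Eb–G–Bb is a minor-seventh chord — the form found in G minor, not the diatonic IV (C). Borrowed into G major it is written iv7.

iv7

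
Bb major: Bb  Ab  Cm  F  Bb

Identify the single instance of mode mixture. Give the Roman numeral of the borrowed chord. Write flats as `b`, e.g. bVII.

The diatonic triads in Bb major are Bb, Cm, Dm, Eb, F, Gm, Adim. Of the given chords, Bb, Cm and F are diatonic. Ab (Ab–C–Eb) is not: scale degree 7 in Bb major carries Adim (vii°). In Bb minor the chord on that degree is Ab, so here it functions as bVII, borrowed from the parallel minor.

bVII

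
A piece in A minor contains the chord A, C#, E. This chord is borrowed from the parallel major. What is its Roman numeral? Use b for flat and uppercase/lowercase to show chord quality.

I

The root A is the diatonic 1st degree of A minor; the borrowing shows in the chord quality. A–C#–E is a major chord — the form found in A major, not the diatonic i (Am). Borrowed into A minor it is written I.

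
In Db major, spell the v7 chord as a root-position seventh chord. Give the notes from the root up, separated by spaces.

Ab Cb Eb Gb

The root, Ab, is scale degree 5 — the same note in Db major and Db minor; only the chord quality changes. In Db minor the chord on Ab is Ab–Cb–Eb–Gb.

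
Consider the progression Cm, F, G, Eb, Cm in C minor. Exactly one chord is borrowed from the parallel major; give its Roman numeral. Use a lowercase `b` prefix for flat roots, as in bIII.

The diatonic triads in C minor (with V from harmonic minor) are Cm, Ddim, Eb, Fm, G, Ab, Bb. Of the given chords, Cm, G and Eb are diatonic. F (F–A–C) is not: scale degree 4 in C minor carries Fm (iv). In C major the chord on that degree is F, so here it functions as IV, borrowed from the parallel major.

IV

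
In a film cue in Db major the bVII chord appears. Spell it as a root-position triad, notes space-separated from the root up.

Scale degree 7 in Db major is C. bVII uses the lowered form, Cb, taken from Db minor. Building the major chord from the parallel minor on Cb: Cb–Eb–Gb.

Cb Eb Gb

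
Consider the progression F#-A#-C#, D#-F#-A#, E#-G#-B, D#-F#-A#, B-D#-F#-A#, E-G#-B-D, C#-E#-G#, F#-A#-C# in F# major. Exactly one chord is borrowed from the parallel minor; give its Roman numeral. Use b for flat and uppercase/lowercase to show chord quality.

bVII7

In F# major the diatonic chords are F#, G#m, A#m, B, C#, D#m, E#dim. Of the given chords, F#–A#–C# = F#, D#–F#–A# = D#m, E#–G#–B = E#dim, B–D#–F#–A# = Bmaj7 and C#–E#–G# = C# are diatonic. E–G#–B–D doesn't fit — on degree 7 F# major would have E#dim (vii°). E7 is the degree-7 chord of F# minor, so it is the borrowed bVII7.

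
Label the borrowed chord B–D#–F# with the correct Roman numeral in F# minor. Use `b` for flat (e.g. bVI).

The root B is the diatonic 4th degree of F# minor; the borrowing shows in the chord quality. B–D#–F# is a major chord — the form found in F# major, not the diatonic iv (Bm). Borrowed into F# minor it is written IV.

IV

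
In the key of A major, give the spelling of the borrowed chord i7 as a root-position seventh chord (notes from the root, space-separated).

A C E G

i7 is built on scale degree 1, which is A in both A major and its parallel. Stacking thirds in A minor on A gives A–C–E–G.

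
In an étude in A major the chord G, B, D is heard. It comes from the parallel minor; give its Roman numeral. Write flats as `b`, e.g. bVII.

In A major scale degree 7 is G#; G is its lowered form, from A minor. The diatonic chord on degree 7 would be G#dim (vii°), but G–B–D is the major chord from A minor. As a borrowed chord it is labeled bVII.

bVII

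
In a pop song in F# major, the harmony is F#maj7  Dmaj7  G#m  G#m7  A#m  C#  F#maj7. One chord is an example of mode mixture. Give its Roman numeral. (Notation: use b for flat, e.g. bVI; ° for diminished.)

bVImaj7

F# major has the diatonic set F#, G#m, A#m, B, C#, D#m, E#dim. F#maj7, G#m, G#m7, A#m and C# are all diatonic. Dmaj7 (D–F#–A–C#) doesn't fit — on degree 6 F# major would have D#m (vi). Dmaj7 is the degree-6 chord of F# minor, so it is the borrowed bVImaj7.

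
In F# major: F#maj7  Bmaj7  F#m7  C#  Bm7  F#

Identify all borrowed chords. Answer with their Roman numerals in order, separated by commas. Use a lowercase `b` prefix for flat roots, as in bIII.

i7, iv7

In F# major the diatonic chords are F#, G#m, A#m, B, C#, D#m, E#dim. F#maj7, Bmaj7, C# and F# are all diatonic. F#m7 (F#–A–C#–E) doesn't fit — on degree 1 F# major would have F# (I). F#m7 is the degree-1 chord of F# minor, so it is the borrowed i7. Bm7 (B–D–F#–A) doesn't fit — on degree 4 F# major would have B (IV). Bm7 is the degree-4 chord of F# minor, so it is the borrowed iv7.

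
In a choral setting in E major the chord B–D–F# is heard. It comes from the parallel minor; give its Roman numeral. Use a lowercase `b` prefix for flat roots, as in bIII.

B is scale degree 5 in E major. The diatonic chord on degree 5 would be B (V), but B–D–F# is the minor chord from E minor. As a borrowed chord it is labeled v.

v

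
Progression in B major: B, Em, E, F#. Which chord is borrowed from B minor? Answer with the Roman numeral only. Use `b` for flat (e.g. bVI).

B major has the diatonic set B, C#m, D#m, E, F#, G#m, A#dim. Of the given chords, B, E and F# are diatonic. But Em (E–G–B) is foreign: the diatonic IV on degree 4 is E, whereas Em comes from B minor. It is labeled iv.

iv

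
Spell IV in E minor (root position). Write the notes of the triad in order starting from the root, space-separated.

A C# E

The root, A, is scale degree 4 — the same note in E minor and E major; only the chord quality changes. Stacking thirds in E major on A gives A–C#–E.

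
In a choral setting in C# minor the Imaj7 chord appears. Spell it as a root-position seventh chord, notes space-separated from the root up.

Imaj7 is built on scale degree 1, which is C# in both C# minor and its parallel. Stacking thirds in C# major on C# gives C#–E#–G#–B#.

C# E# G# B#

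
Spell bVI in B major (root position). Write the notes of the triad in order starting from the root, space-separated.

Scale degree 6 in B major is G#. bVI uses the lowered form, G, taken from B minor. In B minor the chord on G is G–B–D.

G B D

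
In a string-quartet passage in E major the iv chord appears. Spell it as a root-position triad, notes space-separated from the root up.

iv is built on scale degree 4, which is A in both E major and its parallel. In E minor the chord on A is A–C–E.

A C E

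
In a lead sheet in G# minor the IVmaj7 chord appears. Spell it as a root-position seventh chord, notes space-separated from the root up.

The root, C#, is scale degree 4 — the same note in G# minor and G# major; only the chord quality changes. Stacking thirds in G# major on C# gives C#–E#–G#–B#.

C# E# G# B#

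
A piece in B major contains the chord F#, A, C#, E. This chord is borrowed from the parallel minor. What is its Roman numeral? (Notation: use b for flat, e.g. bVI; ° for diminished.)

v7

The root F# is the diatonic 5th degree of B major; the borrowing shows in the chord quality. F#–A–C#–E is a minor-seventh chord — the form found in B minor, not the diatonic V (F#). Borrowed into B major it is written v7.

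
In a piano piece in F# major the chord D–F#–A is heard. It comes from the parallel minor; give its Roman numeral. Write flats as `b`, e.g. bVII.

bVI

In F# major scale degree 6 is D#; D is its lowered form, from F# minor. The diatonic chord on degree 6 would be D#m (vi), but D–F#–A is the major chord from F# minor. As a borrowed chord it is labeled bVI.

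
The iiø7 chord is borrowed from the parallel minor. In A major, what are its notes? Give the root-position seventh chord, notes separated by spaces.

The root, B, is scale degree 2 — the same note in A major and A minor; only the chord quality changes. Stacking thirds in A minor on B gives B–D–F–A.

B D F A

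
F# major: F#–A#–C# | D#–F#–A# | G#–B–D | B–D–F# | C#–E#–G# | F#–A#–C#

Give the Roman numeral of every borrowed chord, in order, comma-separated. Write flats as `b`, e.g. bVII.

ii°, iv

F# major has the diatonic set F#, G#m, A#m, B, C#, D#m, E#dim. F#–A#–C# = F#, D#–F#–A# = D#m and C#–E#–G# = C# are all diatonic. G#–B–D is not: scale degree 2 in F# major carries G#m (ii). In F# minor the chord on that degree is G#dim, so here it functions as ii°, borrowed from the parallel minor. But B–D–F# is foreign: the diatonic IV on degree 4 is B, whereas Bm comes from F# minor. It is labeled iv.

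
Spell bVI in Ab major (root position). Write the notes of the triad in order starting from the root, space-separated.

Fb Ab Cb

bVI is built on the lowered scale degree 6. In Ab major degree 6 is F; lowered it becomes Fb. In Ab minor the chord on Fb is Fb–Ab–Cb.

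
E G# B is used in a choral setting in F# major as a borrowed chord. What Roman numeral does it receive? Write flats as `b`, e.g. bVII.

The root E is the lowered 7th scale degree — diatonically F# major has E# there. Diatonically F# major has E#dim (vii°) on that degree; E–G#–B is instead the major chord native to F# minor, so it takes the label bVII.

bVII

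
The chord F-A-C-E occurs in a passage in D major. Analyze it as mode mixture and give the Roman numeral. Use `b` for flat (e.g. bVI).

The root F is the lowered 3rd scale degree — diatonically D major has F# there. F–A–C–E is a major-seventh chord — the form found in D minor, not the diatonic iii (F#m). Borrowed into D major it is written bIIImaj7.

bIIImaj7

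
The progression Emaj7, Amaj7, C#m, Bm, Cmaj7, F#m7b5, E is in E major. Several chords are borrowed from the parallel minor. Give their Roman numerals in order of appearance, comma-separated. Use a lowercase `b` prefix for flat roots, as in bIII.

The diatonic triads in E major are E, F#m, G#m, A, B, C#m, D#dim. Emaj7, Amaj7, C#m and E all belong to that set. But Bm (B–D–F#) is foreign: the diatonic V on degree 5 is B, whereas Bm comes from E minor. It is labeled v. Cmaj7 (C–E–G–B) doesn't fit — on degree 6 E major would have C#m (vi). Cmaj7 is the degree-6 chord of E minor, so it is the borrowed bVImaj7. F#m7b5 (F#–A–C–E) is not: scale degree 2 in E major carries F#m (ii). In E minor the chord on that degree is F#m7b5, so here it functions as iiø7, borrowed from the parallel minor.

v, bVImaj7, iiø7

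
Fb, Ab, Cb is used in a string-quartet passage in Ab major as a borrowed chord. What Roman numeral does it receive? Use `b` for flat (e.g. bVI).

Fb is the lowered form of scale degree 6 in Ab major (the diatonic degree 6 is F). Diatonically Ab major has Fm (vi) on that degree; Fb–Ab–Cb is instead the major chord native to Ab minor, so it takes the label bVI.

bVI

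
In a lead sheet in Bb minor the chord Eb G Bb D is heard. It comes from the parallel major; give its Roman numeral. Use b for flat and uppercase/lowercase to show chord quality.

IVmaj7

Eb is scale degree 4 in Bb minor. Diatonically Bb minor has Ebm (iv) on that degree; Eb–G–Bb–D is instead the major-seventh chord native to Bb major, so it takes the label IVmaj7.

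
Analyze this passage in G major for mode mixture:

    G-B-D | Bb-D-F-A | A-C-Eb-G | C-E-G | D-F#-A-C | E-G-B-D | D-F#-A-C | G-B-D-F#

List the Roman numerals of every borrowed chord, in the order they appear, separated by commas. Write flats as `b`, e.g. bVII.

The diatonic triads in G major are G, Am, Bm, C, D, Em, F#dim. G–B–D = G, C–E–G = C, D–F#–A–C = D7, E–G–B–D = Em7 and G–B–D–F# = Gmaj7 are all diatonic. Bb–D–F–A is not: scale degree 3 in G major carries Bm (iii). In G minor the chord on that degree is Bbmaj7, so here it functions as bIIImaj7, borrowed from the parallel minor. But A–C–Eb–G is foreign: the diatonic ii on degree 2 is Am, whereas Am7b5 comes from G minor. It is labeled iiø7.

bIIImaj7, iiø7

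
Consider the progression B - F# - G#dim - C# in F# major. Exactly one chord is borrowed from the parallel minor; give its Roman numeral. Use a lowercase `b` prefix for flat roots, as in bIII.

ii°

In F# major the diatonic chords are F#, G#m, A#m, B, C#, D#m, E#dim. Of the given chords, B, F# and C# are diatonic. G#dim (G#–B–D) is not: scale degree 2 in F# major carries G#m (ii). In F# minor the chord on that degree is G#dim, so here it functions as ii°, borrowed from the parallel minor.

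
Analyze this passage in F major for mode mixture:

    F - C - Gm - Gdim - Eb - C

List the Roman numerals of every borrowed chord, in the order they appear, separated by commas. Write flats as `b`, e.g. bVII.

The diatonic triads in F major are F, Gm, Am, Bb, C, Dm, Edim. F, C and Gm are all diatonic. Gdim (G–Bb–Db) doesn't fit — on degree 2 F major would have Gm (ii). Gdim is the degree-2 chord of F minor, so it is the borrowed ii°. Eb (Eb–G–Bb) is not: scale degree 7 in F major carries Edim (vii°). In F minor the chord on that degree is Eb, so here it functions as bVII, borrowed from the parallel minor.

ii°, bVII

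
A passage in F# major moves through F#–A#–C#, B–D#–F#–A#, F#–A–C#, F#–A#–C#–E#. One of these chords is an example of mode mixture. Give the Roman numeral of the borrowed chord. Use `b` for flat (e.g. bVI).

F# major has the diatonic set F#, G#m, A#m, B, C#, D#m, E#dim. F#–A#–C# = F#, B–D#–F#–A# = Bmaj7 and F#–A#–C#–E# = F#maj7 all belong to that set. F#–A–C# doesn't fit — on degree 1 F# major would have F# (I). F#m is the degree-1 chord of F# minor, so it is the borrowed i.

i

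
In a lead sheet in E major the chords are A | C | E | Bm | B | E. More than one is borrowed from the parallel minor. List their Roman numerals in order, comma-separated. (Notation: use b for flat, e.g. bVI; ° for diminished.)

The diatonic triads in E major are E, F#m, G#m, A, B, C#m, D#dim. A, E and B are all diatonic. But C (C–E–G) is foreign: the diatonic vi on degree 6 is C#m, whereas C comes from E minor. It is labeled bVI. Bm (B–D–F#) doesn't fit — on degree 5 E major would have B (V). Bm is the degree-5 chord of E minor, so it is the borrowed v.

bVI, v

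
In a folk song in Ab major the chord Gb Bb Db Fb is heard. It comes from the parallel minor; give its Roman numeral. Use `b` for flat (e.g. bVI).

The root Gb is the lowered 7th scale degree — diatonically Ab major has G there. The diatonic chord on degree 7 would be Gdim (vii°), but Gb–Bb–Db–Fb is the dominant-seventh chord from Ab minor. As a borrowed chord it is labeled bVII7.

bVII7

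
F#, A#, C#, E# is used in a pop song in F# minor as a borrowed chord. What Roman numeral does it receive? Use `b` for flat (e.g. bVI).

The root F# is the diatonic 1st degree of F# minor; the borrowing shows in the chord quality. The diatonic chord on degree 1 would be F#m (i), but F#–A#–C#–E# is the major-seventh chord from F# major. As a borrowed chord it is labeled Imaj7.

Imaj7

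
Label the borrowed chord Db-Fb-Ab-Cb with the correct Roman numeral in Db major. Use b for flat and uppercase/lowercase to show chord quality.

The root Db is the diatonic 1st degree of Db major; the borrowing shows in the chord quality. Db–Fb–Ab–Cb is a minor-seventh chord — the form found in Db minor, not the diatonic I (Db). Borrowed into Db major it is written i7.

i7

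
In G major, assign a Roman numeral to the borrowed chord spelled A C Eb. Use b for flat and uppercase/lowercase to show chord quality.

A is scale degree 2 in G major. A–C–Eb is a diminished chord — the form found in G minor, not the diatonic ii (Am). Borrowed into G major it is written ii°.

ii°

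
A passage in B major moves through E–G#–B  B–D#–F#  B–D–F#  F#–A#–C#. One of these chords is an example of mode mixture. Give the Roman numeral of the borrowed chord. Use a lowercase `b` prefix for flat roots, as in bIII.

In B major the diatonic chords are B, C#m, D#m, E, F#, G#m, A#dim. E–G#–B = E, B–D#–F# = B and F#–A#–C# = F# are all diatonic. B–D–F# is not: scale degree 1 in B major carries B (I). In B minor the chord on that degree is Bm, so here it functions as i, borrowed from the parallel minor.

i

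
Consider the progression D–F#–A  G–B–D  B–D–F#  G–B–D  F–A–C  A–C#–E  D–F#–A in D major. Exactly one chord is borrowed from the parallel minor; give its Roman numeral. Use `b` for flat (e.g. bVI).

The diatonic triads in D major are D, Em, F#m, G, A, Bm, C#dim. D–F#–A = D, G–B–D = G, B–D–F# = Bm and A–C#–E = A are all diatonic. F–A–C is not: scale degree 3 in D major carries F#m (iii). In D minor the chord on that degree is F, so here it functions as bIII, borrowed from the parallel minor.

bIII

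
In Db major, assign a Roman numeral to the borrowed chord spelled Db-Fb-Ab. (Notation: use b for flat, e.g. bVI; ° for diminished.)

The root Db is the diatonic 1st degree of Db major; the borrowing shows in the chord quality. Db–Fb–Ab is a minor chord — the form found in Db minor, not the diatonic I (Db). Borrowed into Db major it is written i.

i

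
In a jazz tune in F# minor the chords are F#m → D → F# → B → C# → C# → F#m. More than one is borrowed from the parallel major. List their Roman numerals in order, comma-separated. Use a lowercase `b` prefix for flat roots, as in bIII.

In F# minor (with V from harmonic minor) the diatonic chords are F#m, G#dim, A, Bm, C#, D, E. F#m, D and C# all belong to that set. F# (F#–A#–C#) doesn't fit — on degree 1 F# minor would have F#m (i). F# is the degree-1 chord of F# major, so it is the borrowed I. B (B–D#–F#) doesn't fit — on degree 4 F# minor would have Bm (iv). B is the degree-4 chord of F# major, so it is the borrowed IV.

I, IV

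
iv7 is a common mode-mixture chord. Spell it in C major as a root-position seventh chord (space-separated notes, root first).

The root, F, is scale degree 4 — the same note in C major and C minor; only the chord quality changes. Building the minor-seventh chord from the parallel minor on F: F–Ab–C–Eb.

F Ab C Eb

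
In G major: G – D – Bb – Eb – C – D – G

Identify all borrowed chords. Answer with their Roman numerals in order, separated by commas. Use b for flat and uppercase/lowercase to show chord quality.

The diatonic triads in G major are G, Am, Bm, C, D, Em, F#dim. G, D and C all belong to that set. But Bb (Bb–D–F) is foreign: the diatonic iii on degree 3 is Bm, whereas Bb comes from G minor. It is labeled bIII. Eb (Eb–G–Bb) is not: scale degree 6 in G major carries Em (vi). In G minor the chord on that degree is Eb, so here it functions as bVI, borrowed from the parallel minor.

bIII, bVI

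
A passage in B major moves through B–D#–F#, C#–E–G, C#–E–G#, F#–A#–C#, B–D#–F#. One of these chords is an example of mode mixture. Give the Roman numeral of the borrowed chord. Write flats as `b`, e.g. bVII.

B major has the diatonic set B, C#m, D#m, E, F#, G#m, A#dim. B–D#–F# = B, C#–E–G# = C#m and F#–A#–C# = F# are all diatonic. C#–E–G doesn't fit — on degree 2 B major would have C#m (ii). C#dim is the degree-2 chord of B minor, so it is the borrowed ii°.

ii°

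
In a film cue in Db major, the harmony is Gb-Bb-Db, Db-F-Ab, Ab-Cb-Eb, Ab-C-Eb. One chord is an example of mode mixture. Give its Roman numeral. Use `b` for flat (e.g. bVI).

v

The diatonic triads in Db major are Db, Ebm, Fm, Gb, Ab, Bbm, Cdim. Of the given chords, Gb–Bb–Db = Gb, Db–F–Ab = Db and Ab–C–Eb = Ab are diatonic. Ab–Cb–Eb doesn't fit — on degree 5 Db major would have Ab (V). Abm is the degree-5 chord of Db minor, so it is the borrowed v.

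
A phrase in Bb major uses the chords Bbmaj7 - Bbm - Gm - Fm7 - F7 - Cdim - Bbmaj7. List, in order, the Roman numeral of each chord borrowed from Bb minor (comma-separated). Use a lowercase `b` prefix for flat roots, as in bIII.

i, v7, ii°

The diatonic triads in Bb major are Bb, Cm, Dm, Eb, F, Gm, Adim. Bbmaj7, Gm and F7 are all diatonic. But Bbm (Bb–Db–F) is foreign: the diatonic I on degree 1 is Bb, whereas Bbm comes from Bb minor. It is labeled i. Fm7 (F–Ab–C–Eb) is not: scale degree 5 in Bb major carries F (V). In Bb minor the chord on that degree is Fm7, so here it functions as v7, borrowed from the parallel minor. Cdim (C–Eb–Gb) doesn't fit — on degree 2 Bb major would have Cm (ii). Cdim is the degree-2 chord of Bb minor, so it is the borrowed ii°.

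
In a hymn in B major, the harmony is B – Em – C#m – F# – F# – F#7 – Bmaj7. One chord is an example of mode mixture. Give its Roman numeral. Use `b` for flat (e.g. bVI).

B major has the diatonic set B, C#m, D#m, E, F#, G#m, A#dim. Of the given chords, B, C#m, F#, F#7 and Bmaj7 are diatonic. But Em (E–G–B) is foreign: the diatonic IV on degree 4 is E, whereas Em comes from B minor. It is labeled iv.

iv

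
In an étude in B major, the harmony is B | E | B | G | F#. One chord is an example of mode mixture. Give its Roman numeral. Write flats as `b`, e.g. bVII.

bVI

The diatonic triads in B major are B, C#m, D#m, E, F#, G#m, A#dim. B, E and F# all belong to that set. G (G–B–D) is not: scale degree 6 in B major carries G#m (vi). In B minor the chord on that degree is G, so here it functions as bVI, borrowed from the parallel minor.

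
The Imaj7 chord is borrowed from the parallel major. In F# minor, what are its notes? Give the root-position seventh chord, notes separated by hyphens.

The root, F#, is scale degree 1 — the same note in F# minor and F# major; only the chord quality changes. Stacking thirds in F# major on F# gives F#–A#–C#–E#.

F#-A#-C#-E#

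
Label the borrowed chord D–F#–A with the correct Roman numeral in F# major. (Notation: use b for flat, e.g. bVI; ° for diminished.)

bVI

The root D is the lowered 6th scale degree — diatonically F# major has D# there. Diatonically F# major has D#m (vi) on that degree; D–F#–A is instead the major chord native to F# minor, so it takes the label bVI.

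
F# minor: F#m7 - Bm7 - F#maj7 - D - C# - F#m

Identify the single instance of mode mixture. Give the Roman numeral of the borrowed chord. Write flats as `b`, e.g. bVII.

In F# minor (with V from harmonic minor) the diatonic chords are F#m, G#dim, A, Bm, C#, D, E. F#m7, Bm7, D, C# and F#m are all diatonic. F#maj7 (F#–A#–C#–E#) is not: scale degree 1 in F# minor carries F#m (i). In F# major the chord on that degree is F#maj7, so here it functions as Imaj7, borrowed from the parallel major.

Imaj7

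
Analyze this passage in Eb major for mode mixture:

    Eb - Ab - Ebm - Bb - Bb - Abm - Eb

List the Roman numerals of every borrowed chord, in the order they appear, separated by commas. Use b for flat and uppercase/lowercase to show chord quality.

In Eb major the diatonic chords are Eb, Fm, Gm, Ab, Bb, Cm, Ddim. Of the given chords, Eb, Ab and Bb are diatonic. Ebm (Eb–Gb–Bb) doesn't fit — on degree 1 Eb major would have Eb (I). Ebm is the degree-1 chord of Eb minor, so it is the borrowed i. But Abm (Ab–Cb–Eb) is foreign: the diatonic IV on degree 4 is Ab, whereas Abm comes from Eb minor. It is labeled iv.

i, iv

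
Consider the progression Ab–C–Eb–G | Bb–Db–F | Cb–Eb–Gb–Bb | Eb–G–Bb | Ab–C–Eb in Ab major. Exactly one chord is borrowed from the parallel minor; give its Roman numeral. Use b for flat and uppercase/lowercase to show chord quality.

bIIImaj7

In Ab major the diatonic chords are Ab, Bbm, Cm, Db, Eb, Fm, Gdim. Ab–C–Eb–G = Abmaj7, Bb–Db–F = Bbm, Eb–G–Bb = Eb and Ab–C–Eb = Ab all belong to that set. Cb–Eb–Gb–Bb is not: scale degree 3 in Ab major carries Cm (iii). In Ab minor the chord on that degree is Cbmaj7, so here it functions as bIIImaj7, borrowed from the parallel minor.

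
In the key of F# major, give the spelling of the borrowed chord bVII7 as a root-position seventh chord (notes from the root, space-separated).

E G# B D

bVII7 is built on the lowered scale degree 7. In F# major degree 7 is E#; lowered it becomes E. Building the dominant-seventh chord from the parallel minor on E: E–G#–B–D.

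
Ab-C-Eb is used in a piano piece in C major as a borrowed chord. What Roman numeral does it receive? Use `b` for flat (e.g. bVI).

bVI

Ab is the lowered form of scale degree 6 in C major (the diatonic degree 6 is A). The diatonic chord on degree 6 would be Am (vi), but Ab–C–Eb is the major chord from C minor. As a borrowed chord it is labeled bVI.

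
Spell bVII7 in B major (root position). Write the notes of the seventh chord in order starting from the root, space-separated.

A C# E G

The root of bVII7 is the lowered 7th degree: A# becomes A. Building the dominant-seventh chord from the parallel minor on A: A–C#–E–G.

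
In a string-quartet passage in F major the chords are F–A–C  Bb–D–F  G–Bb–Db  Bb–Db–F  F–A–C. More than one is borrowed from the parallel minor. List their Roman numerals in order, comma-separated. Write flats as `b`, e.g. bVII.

The diatonic triads in F major are F, Gm, Am, Bb, C, Dm, Edim. Of the given chords, F–A–C = F and Bb–D–F = Bb are diatonic. But G–Bb–Db is foreign: the diatonic ii on degree 2 is Gm, whereas Gdim comes from F minor. It is labeled ii°. Bb–Db–F doesn't fit — on degree 4 F major would have Bb (IV). Bbm is the degree-4 chord of F minor, so it is the borrowed iv.

ii°, iv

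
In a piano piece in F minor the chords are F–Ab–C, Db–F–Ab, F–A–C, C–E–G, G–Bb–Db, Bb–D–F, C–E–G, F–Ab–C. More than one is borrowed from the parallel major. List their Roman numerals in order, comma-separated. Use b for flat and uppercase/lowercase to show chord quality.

I, IV

In F minor (with V from harmonic minor) the diatonic chords are Fm, Gdim, Ab, Bbm, C, Db, Eb. F–Ab–C = Fm, Db–F–Ab = Db, C–E–G = C and G–Bb–Db = Gdim all belong to that set. F–A–C doesn't fit — on degree 1 F minor would have Fm (i). F is the degree-1 chord of F major, so it is the borrowed I. But Bb–D–F is foreign: the diatonic iv on degree 4 is Bbm, whereas Bb comes from F major. It is labeled IV.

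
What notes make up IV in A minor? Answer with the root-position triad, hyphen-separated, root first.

The root, D, is scale degree 4 — the same note in A minor and A major; only the chord quality changes. Stacking thirds in A major on D gives D–F#–A.

D-F#-A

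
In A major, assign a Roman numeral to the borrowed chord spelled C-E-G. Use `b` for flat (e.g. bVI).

The root C is the lowered 3rd scale degree — diatonically A major has C# there. Diatonically A major has C#m (iii) on that degree; C–E–G is instead the major chord native to A minor, so it takes the label bIII.

bIII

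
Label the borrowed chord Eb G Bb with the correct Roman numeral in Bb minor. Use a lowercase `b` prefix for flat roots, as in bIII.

IV

The root Eb is the diatonic 4th degree of Bb minor; the borrowing shows in the chord quality. Diatonically Bb minor has Ebm (iv) on that degree; Eb–G–Bb is instead the major chord native to Bb major, so it takes the label IV.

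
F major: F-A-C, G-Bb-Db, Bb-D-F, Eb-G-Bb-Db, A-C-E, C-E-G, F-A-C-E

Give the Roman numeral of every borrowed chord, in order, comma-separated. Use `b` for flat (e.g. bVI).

ii°, bVII7

F major has the diatonic set F, Gm, Am, Bb, C, Dm, Edim. F–A–C = F, Bb–D–F = Bb, A–C–E = Am, C–E–G = C and F–A–C–E = Fmaj7 are all diatonic. G–Bb–Db is not: scale degree 2 in F major carries Gm (ii). In F minor the chord on that degree is Gdim, so here it functions as ii°, borrowed from the parallel minor. Eb–G–Bb–Db is not: scale degree 7 in F major carries Edim (vii°). In F minor the chord on that degree is Eb7, so here it functions as bVII7, borrowed from the parallel minor.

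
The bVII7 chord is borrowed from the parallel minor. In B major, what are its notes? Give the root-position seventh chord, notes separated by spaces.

The root of bVII7 is the lowered 7th degree: A# becomes A. Building the dominant-seventh chord from the parallel minor on A: A–C#–E–G.

A C# E G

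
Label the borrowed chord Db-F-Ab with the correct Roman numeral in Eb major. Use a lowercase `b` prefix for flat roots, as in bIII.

bVII

In Eb major scale degree 7 is D; Db is its lowered form, from Eb minor. Diatonically Eb major has Ddim (vii°) on that degree; Db–F–Ab is instead the major chord native to Eb minor, so it takes the label bVII.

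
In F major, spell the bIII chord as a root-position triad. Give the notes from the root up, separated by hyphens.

Scale degree 3 in F major is A. bIII uses the lowered form, Ab, taken from F minor. In F minor the chord on Ab is Ab–C–Eb.

Ab-C-Eb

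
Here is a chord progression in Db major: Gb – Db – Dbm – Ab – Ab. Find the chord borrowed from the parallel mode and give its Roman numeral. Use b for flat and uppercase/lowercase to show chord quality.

i

In Db major the diatonic chords are Db, Ebm, Fm, Gb, Ab, Bbm, Cdim. Gb, Db and Ab are all diatonic. Dbm (Db–Fb–Ab) doesn't fit — on degree 1 Db major would have Db (I). Dbm is the degree-1 chord of Db minor, so it is the borrowed i.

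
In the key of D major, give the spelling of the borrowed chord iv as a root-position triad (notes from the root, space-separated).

The root, G, is scale degree 4 — the same note in D major and D minor; only the chord quality changes. Stacking thirds in D minor on G gives G–Bb–D.

G Bb D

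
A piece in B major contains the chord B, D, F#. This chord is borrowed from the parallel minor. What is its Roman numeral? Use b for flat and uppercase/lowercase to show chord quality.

B is scale degree 1 in B major. The diatonic chord on degree 1 would be B (I), but B–D–F# is the minor chord from B minor. As a borrowed chord it is labeled i.

i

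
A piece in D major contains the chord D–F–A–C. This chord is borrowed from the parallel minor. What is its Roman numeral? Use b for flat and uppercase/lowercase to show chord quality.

The root D is the diatonic 1st degree of D major; the borrowing shows in the chord quality. D–F–A–C is a minor-seventh chord — the form found in D minor, not the diatonic I (D). Borrowed into D major it is written i7.

i7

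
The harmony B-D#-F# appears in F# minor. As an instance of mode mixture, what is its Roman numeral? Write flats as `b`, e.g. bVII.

IV

The root B is the diatonic 4th degree of F# minor; the borrowing shows in the chord quality. The diatonic chord on degree 4 would be Bm (iv), but B–D#–F# is the major chord from F# major. As a borrowed chord it is labeled IV.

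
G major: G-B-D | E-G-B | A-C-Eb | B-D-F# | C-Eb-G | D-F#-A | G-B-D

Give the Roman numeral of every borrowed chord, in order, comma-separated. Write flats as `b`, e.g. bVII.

In G major the diatonic chords are G, Am, Bm, C, D, Em, F#dim. Of the given chords, G–B–D = G, E–G–B = Em, B–D–F# = Bm and D–F#–A = D are diatonic. A–C–Eb doesn't fit — on degree 2 G major would have Am (ii). Adim is the degree-2 chord of G minor, so it is the borrowed ii°. C–Eb–G is not: scale degree 4 in G major carries C (IV). In G minor the chord on that degree is Cm, so here it functions as iv, borrowed from the parallel minor.

ii°, iv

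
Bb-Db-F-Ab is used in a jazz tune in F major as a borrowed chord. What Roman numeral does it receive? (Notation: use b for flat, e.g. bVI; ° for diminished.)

The root Bb is the diatonic 4th degree of F major; the borrowing shows in the chord quality. Diatonically F major has Bb (IV) on that degree; Bb–Db–F–Ab is instead the minor-seventh chord native to F minor, so it takes the label iv7.

iv7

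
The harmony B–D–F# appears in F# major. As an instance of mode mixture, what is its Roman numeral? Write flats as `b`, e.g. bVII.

The root B is the diatonic 4th degree of F# major; the borrowing shows in the chord quality. B–D–F# is a minor chord — the form found in F# minor, not the diatonic IV (B). Borrowed into F# major it is written iv.

iv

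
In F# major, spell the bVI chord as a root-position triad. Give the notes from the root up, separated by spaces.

bVI is built on the lowered scale degree 6. In F# major degree 6 is D#; lowered it becomes D. Building the major chord from the parallel minor on D: D–F#–A.

D F# A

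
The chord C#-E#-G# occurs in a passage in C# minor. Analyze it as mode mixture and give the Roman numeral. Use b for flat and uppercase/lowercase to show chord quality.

The root C# is the diatonic 1st degree of C# minor; the borrowing shows in the chord quality. The diatonic chord on degree 1 would be C#m (i), but C#–E#–G# is the major chord from C# major. As a borrowed chord it is labeled I.

I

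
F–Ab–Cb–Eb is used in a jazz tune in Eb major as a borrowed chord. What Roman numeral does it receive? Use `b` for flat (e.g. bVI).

F is scale degree 2 in Eb major. F–Ab–Cb–Eb is a half-diminished-seventh chord — the form found in Eb minor, not the diatonic ii (Fm). Borrowed into Eb major it is written iiø7.

iiø7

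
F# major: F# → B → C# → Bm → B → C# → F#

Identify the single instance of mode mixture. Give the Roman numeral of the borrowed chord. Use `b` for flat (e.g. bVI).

In F# major the diatonic chords are F#, G#m, A#m, B, C#, D#m, E#dim. Of the given chords, F#, B and C# are diatonic. Bm (B–D–F#) doesn't fit — on degree 4 F# major would have B (IV). Bm is the degree-4 chord of F# minor, so it is the borrowed iv.

iv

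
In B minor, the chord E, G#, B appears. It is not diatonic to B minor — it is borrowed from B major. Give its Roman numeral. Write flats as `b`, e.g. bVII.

IV

The root E is the diatonic 4th degree of B minor; the borrowing shows in the chord quality. Diatonically B minor has Em (iv) on that degree; E–G#–B is instead the major chord native to B major, so it takes the label IV.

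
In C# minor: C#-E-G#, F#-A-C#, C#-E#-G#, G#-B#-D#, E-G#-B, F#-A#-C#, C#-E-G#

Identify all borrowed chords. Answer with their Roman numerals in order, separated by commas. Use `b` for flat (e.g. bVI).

C# minor has the diatonic set C#m, D#dim, E, F#m, G#, A, B (with V from harmonic minor). C#–E–G# = C#m, F#–A–C# = F#m, G#–B#–D# = G# and E–G#–B = E all belong to that set. C#–E#–G# is not: scale degree 1 in C# minor carries C#m (i). In C# major the chord on that degree is C#, so here it functions as I, borrowed from the parallel major. F#–A#–C# is not: scale degree 4 in C# minor carries F#m (iv). In C# major the chord on that degree is F#, so here it functions as IV, borrowed from the parallel major.

I, IV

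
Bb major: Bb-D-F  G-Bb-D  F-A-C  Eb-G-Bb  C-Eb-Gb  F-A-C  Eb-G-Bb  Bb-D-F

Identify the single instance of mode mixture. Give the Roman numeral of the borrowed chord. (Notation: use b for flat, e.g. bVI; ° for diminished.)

ii°

In Bb major the diatonic chords are Bb, Cm, Dm, Eb, F, Gm, Adim. Bb–D–F = Bb, G–Bb–D = Gm, F–A–C = F and Eb–G–Bb = Eb all belong to that set. C–Eb–Gb is not: scale degree 2 in Bb major carries Cm (ii). In Bb minor the chord on that degree is Cdim, so here it functions as ii°, borrowed from the parallel minor.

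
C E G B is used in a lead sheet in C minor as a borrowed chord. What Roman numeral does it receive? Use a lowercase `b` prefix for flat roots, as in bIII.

The root C is the diatonic 1st degree of C minor; the borrowing shows in the chord quality. C–E–G–B is a major-seventh chord — the form found in C major, not the diatonic i (Cm). Borrowed into C minor it is written Imaj7.

Imaj7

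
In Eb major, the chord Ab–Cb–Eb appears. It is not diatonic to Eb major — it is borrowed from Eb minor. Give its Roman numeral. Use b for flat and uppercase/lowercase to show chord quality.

iv

Ab is scale degree 4 in Eb major. Ab–Cb–Eb is a minor chord — the form found in Eb minor, not the diatonic IV (Ab). Borrowed into Eb major it is written iv.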